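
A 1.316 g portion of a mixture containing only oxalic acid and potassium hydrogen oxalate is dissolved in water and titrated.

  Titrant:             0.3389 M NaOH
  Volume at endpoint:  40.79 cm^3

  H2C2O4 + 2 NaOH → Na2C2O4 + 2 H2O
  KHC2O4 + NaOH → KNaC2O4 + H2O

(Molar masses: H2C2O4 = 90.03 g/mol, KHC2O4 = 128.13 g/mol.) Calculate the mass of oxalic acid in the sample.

n(NaOH) = 0.04079 × 0.3389 = 0.01382 mol
Let x = n(H2C2O4), y = n(KHC2O4).
Titrant: 2x + 1y = 0.01382;  mass: 90.03x + 128.13y = 1.316
Solving, x = 2.739 × 10^-3 mol, y = 8.347 × 10^-3 mol
mass of H2C2O4 = 2.739 × 10^-3 × 90.03 = 0.2466 g

0.2466 g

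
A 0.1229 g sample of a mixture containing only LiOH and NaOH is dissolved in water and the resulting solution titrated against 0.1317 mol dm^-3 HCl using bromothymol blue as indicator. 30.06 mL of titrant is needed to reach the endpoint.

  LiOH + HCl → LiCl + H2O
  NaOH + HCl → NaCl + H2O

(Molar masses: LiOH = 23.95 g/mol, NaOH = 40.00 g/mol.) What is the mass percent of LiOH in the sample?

n(HCl) = 0.03006 × 0.1317 = 3.959 × 10^-3 mol
Let x = n(LiOH), y = n(NaOH).
Titrant: 1x + 1y = 3.959 × 10^-3;  mass: 23.95x + 40.00y = 0.1229
Solving, x = 2.209 × 10^-3 mol, y = 1.750 × 10^-3 mol
mass of LiOH = 2.209 × 10^-3 × 23.95 = 0.05291 g
% LiOH = 0.05291 / 0.1229 × 100 = 43.05 %

43.05 %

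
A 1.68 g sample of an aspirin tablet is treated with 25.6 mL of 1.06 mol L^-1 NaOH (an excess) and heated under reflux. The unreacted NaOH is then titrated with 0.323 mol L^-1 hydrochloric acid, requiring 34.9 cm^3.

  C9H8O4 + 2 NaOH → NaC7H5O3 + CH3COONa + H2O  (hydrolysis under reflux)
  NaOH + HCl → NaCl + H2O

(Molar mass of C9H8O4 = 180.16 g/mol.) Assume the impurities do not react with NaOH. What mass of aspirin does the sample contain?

1.43 g

n(NaOH) added = 0.0256 × 1.06 = 0.0271 mol
n(HCl) used in back-titration = 0.0349 × 0.323 = 0.0113 mol
n(NaOH) left over = 0.0113 mol (1:1 ratio)
n(NaOH) consumed by analyte = 0.0271 − 0.0113 = 0.0159 mol
From the 1:2 ratio, n(C9H8O4) = 1/2 × 0.0159 = 7.93 × 10^-3 mol
mass of C9H8O4 = 7.93 × 10^-3 × 180.16 = 1.43 g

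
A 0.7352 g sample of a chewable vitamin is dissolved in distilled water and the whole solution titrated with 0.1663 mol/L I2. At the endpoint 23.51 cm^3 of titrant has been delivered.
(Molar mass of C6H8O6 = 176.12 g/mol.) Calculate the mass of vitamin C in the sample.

0.6886 g

C6H8O6 + I2 → C6H6O6 + 2 HI
n(I2) = 0.02351 L × 0.1663 mol/L = 3.910 × 10^-3 mol
n(C6H8O6) = 3.910 × 10^-3 mol (1:1 ratio)
mass of C6H8O6 = 3.910 × 10^-3 × 176.12 g/mol = 0.6886 g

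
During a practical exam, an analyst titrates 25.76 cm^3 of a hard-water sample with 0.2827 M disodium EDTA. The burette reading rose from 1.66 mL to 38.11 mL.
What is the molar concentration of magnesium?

Mg^2+ + EDTA^4- → [Mg(EDTA)]^2-
n(EDTA) = 0.03645 L × 0.2827 mol/L = 0.01030 mol
n(Mg2+) = 0.01030 mol (1:1 mole ratio)
[Mg2+] = 0.01030 mol / 0.02576 L = 0.4000 mol/L

0.4000 M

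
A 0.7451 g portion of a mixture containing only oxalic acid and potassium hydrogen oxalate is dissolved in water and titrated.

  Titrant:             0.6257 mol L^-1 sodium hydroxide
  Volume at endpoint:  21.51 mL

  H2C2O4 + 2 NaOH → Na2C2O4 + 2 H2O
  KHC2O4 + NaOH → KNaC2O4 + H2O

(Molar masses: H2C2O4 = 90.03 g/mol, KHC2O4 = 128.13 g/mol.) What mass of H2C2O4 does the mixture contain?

0.5304 g

n(NaOH) = 0.02151 × 0.6257 = 0.01346 mol
Let x = n(H2C2O4), y = n(KHC2O4).
Titrant: 2x + 1y = 0.01346;  mass: 90.03x + 128.13y = 0.7451
Solving, x = 5.892 × 10^-3 mol, y = 1.675 × 10^-3 mol
mass of H2C2O4 = 5.892 × 10^-3 × 90.03 = 0.5304 g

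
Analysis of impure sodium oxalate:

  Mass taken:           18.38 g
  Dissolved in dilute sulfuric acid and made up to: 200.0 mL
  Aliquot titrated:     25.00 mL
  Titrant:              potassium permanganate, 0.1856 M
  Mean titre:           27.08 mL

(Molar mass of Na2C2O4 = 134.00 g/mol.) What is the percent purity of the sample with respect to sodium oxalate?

73.29 %

2 MnO4^- + 5 C2O4^2- + 16 H^+ → 2 Mn^2+ + 10 CO2 + 8 H2O
n(KMnO4) per titration = 0.02708 × 0.1856 = 5.026 × 10^-3 mol
From the 5:2 ratio, n(Na2C2O4) in each aliquot = 5/2 × 5.026 × 10^-3 = 0.01257 mol
n(Na2C2O4) in the whole flask = 0.01257 × 200.0/25.00 = 0.1005 mol
mass of Na2C2O4 = 0.1005 × 134.00 = 13.47 g
% Na2C2O4 = 13.47 / 18.38 × 100 = 73.29 %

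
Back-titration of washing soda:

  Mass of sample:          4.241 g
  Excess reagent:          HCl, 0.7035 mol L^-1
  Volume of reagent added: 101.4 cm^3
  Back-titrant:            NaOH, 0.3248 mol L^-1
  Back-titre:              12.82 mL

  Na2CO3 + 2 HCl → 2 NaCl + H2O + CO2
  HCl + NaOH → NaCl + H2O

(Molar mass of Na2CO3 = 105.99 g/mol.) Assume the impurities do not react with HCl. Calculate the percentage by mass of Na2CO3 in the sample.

n(HCl) added = 0.1014 × 0.7035 = 0.07133 mol
n(NaOH) used in back-titration = 0.01282 × 0.3248 = 4.164 × 10^-3 mol
n(HCl) left over = 4.164 × 10^-3 mol (1:1 ratio)
n(HCl) consumed by analyte = 0.07133 − 4.164 × 10^-3 = 0.06717 mol
From the 1:2 ratio, n(Na2CO3) = 1/2 × 0.06717 = 0.03359 mol
mass of Na2CO3 = 0.03359 × 105.99 = 3.560 g
% Na2CO3 = 3.560 / 4.241 × 100 = 83.94 %

83.94 %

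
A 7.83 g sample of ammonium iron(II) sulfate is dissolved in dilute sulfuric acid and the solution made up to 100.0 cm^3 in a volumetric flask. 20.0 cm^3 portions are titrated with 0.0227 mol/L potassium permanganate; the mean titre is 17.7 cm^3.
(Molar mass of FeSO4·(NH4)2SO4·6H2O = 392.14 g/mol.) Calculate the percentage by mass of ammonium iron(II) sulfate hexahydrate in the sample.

50.3 %

MnO4^- + 5 Fe^2+ + 8 H^+ → Mn^2+ + 5 Fe^3+ + 4 H2O
n(KMnO4) per titration = 0.0177 × 0.0227 = 4.02 × 10^-4 mol
From the 5:1 ratio, n(FeSO4·(NH4)2SO4·6H2O) in each aliquot = 5/1 × 4.02 × 10^-4 = 2.01 × 10^-3 mol
n(FeSO4·(NH4)2SO4·6H2O) in the whole flask = 2.01 × 10^-3 × 100.0/20.0 = 0.0100 mol
mass of FeSO4·(NH4)2SO4·6H2O = 0.0100 × 392.14 = 3.94 g
% FeSO4·(NH4)2SO4·6H2O = 3.94 / 7.83 × 100 = 50.3 %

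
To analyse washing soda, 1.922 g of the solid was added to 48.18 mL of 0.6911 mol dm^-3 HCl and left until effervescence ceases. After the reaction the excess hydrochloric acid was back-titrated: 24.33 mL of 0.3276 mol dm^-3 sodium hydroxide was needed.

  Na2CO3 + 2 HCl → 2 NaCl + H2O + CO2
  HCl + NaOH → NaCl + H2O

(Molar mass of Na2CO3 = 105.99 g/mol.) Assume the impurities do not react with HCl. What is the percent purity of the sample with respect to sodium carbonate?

n(HCl) added = 0.04818 × 0.6911 = 0.03330 mol
n(NaOH) used in back-titration = 0.02433 × 0.3276 = 7.971 × 10^-3 mol
n(HCl) left over = 7.971 × 10^-3 mol (1:1 ratio)
n(HCl) consumed by analyte = 0.03330 − 7.971 × 10^-3 = 0.02533 mol
From the 1:2 ratio, n(Na2CO3) = 1/2 × 0.02533 = 0.01266 mol
mass of Na2CO3 = 0.01266 × 105.99 = 1.342 g
% Na2CO3 = 1.342 / 1.922 × 100 = 69.83 %

69.83 %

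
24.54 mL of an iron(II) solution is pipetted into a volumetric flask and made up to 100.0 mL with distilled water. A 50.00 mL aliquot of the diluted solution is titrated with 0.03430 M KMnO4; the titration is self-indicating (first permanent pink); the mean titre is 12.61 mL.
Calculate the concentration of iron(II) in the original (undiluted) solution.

0.1763 M

MnO4^- + 5 Fe^2+ + 8 H^+ → Mn^2+ + 5 Fe^3+ + 4 H2O
n(KMnO4) = 0.01261 × 0.03430 = 4.325 × 10^-4 mol
From the 5:1 ratio, n(Fe2+) in the aliquot = 5/1 × 4.325 × 10^-4 = 2.163 × 10^-3 mol
[Fe2+]_dilute = 2.163 × 10^-3 / 0.05000 = 0.04325 mol/L
Dilution factor = 100.0 / 24.54 = 4.075
[Fe2+]_stock = 0.04325 × 4.075 = 0.1763 mol/L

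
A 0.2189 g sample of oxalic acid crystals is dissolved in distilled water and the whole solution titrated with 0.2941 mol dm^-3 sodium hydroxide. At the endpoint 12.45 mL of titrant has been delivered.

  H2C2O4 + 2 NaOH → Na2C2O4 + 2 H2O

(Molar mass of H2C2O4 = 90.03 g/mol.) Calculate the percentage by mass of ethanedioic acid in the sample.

75.30 %

n(NaOH) = 0.01245 L × 0.2941 mol/L = 3.662 × 10^-3 mol
From the 1:2 ratio, n(H2C2O4) = 1/2 × 3.662 × 10^-3 = 1.831 × 10^-3 mol
mass of H2C2O4 = 1.831 × 10^-3 × 90.03 g/mol = 0.1648 g
% H2C2O4 = 0.1648 / 0.2189 × 100 = 75.30 %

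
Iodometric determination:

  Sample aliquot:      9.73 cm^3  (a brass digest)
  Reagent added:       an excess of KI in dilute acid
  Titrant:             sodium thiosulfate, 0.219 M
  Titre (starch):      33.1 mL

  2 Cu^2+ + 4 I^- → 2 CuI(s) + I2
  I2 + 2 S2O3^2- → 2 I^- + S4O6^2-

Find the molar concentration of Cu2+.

n(S2O3^2-) = 0.0331 × 0.219 = 7.25 × 10^-3 mol
n(I2) = n(S2O3^2-)/2 = 3.62 × 10^-3 mol
From the 2:1 ratio, n(Cu2+) in the aliquot = 2/1 × 3.62 × 10^-3 = 7.25 × 10^-3 mol
[Cu2+] = 7.25 × 10^-3 / 0.00973 = 0.745 mol/L

0.745 M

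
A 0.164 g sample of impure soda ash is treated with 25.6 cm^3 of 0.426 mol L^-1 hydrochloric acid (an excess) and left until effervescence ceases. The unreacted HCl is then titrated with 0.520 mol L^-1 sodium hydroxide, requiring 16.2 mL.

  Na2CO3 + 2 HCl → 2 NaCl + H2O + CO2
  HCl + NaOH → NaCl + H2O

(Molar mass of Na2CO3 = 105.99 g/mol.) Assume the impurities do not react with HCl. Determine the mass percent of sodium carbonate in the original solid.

80.2 %

n(HCl) added = 0.0256 × 0.426 = 0.0109 mol
n(NaOH) used in back-titration = 0.0162 × 0.520 = 8.42 × 10^-3 mol
n(HCl) left over = 8.42 × 10^-3 mol (1:1 ratio)
n(HCl) consumed by analyte = 0.0109 − 8.42 × 10^-3 = 2.48 × 10^-3 mol
From the 1:2 ratio, n(Na2CO3) = 1/2 × 2.48 × 10^-3 = 1.24 × 10^-3 mol
mass of Na2CO3 = 1.24 × 10^-3 × 105.99 = 0.132 g
% Na2CO3 = 0.132 / 0.164 × 100 = 80.2 %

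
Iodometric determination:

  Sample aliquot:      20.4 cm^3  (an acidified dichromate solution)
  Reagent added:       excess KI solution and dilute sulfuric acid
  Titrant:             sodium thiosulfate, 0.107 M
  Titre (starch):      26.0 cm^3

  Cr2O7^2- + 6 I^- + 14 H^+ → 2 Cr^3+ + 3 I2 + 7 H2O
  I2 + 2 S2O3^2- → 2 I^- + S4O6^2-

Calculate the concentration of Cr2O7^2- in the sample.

0.0227 M

n(S2O3^2-) = 0.0260 × 0.107 = 2.78 × 10^-3 mol
n(I2) = n(S2O3^2-)/2 = 1.39 × 10^-3 mol
From the 1:3 ratio, n(Cr2O7^2-) in the aliquot = 1/3 × 1.39 × 10^-3 = 4.64 × 10^-4 mol
[Cr2O7^2-] = 4.64 × 10^-4 / 0.0204 = 0.0227 mol/L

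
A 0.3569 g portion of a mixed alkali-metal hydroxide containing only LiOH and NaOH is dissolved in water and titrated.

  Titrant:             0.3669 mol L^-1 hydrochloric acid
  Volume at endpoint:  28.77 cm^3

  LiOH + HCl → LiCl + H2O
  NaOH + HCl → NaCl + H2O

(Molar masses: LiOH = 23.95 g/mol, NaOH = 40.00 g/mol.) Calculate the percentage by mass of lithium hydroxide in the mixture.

n(HCl) = 0.02877 × 0.3669 = 0.01056 mol
Let x = n(LiOH), y = n(NaOH).
Titrant: 1x + 1y = 0.01056;  mass: 23.95x + 40.00y = 0.3569
Solving, x = 4.070 × 10^-3 mol, y = 6.485 × 10^-3 mol
mass of LiOH = 4.070 × 10^-3 × 23.95 = 0.09748 g
% LiOH = 0.09748 / 0.3569 × 100 = 27.31 %

27.31 %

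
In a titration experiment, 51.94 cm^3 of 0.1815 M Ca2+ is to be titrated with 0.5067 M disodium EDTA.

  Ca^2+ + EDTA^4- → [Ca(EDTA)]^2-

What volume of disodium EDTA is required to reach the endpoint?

n(Ca2+) = 0.05194 L × 0.1815 mol/L = 9.427 × 10^-3 mol
n(EDTA) = 9.427 × 10^-3 mol (1:1 stoichiometry)
V(EDTA) = 9.427 × 10^-3 mol / 0.5067 mol/L = 0.01860 L = 18.60 mL

18.60 mL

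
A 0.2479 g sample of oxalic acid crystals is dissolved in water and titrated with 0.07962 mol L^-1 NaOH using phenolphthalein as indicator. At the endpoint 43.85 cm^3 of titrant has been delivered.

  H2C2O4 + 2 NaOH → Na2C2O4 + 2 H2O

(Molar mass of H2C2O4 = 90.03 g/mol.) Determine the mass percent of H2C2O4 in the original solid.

63.40 %

n(NaOH) = 0.04385 L × 0.07962 mol/L = 3.491 × 10^-3 mol
From the 1:2 ratio, n(H2C2O4) = 1/2 × 3.491 × 10^-3 = 1.746 × 10^-3 mol
mass of H2C2O4 = 1.746 × 10^-3 × 90.03 g/mol = 0.1572 g
% H2C2O4 = 0.1572 / 0.2479 × 100 = 63.40 %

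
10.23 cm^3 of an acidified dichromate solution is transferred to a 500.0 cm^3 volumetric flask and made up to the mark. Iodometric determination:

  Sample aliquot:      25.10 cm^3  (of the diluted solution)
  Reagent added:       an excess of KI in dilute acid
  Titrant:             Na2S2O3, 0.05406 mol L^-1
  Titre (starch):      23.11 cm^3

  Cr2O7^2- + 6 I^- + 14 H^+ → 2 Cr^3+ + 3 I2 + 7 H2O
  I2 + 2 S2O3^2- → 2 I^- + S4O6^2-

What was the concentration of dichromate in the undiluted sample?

n(S2O3^2-) = 0.02311 × 0.05406 = 1.249 × 10^-3 mol
n(I2) = n(S2O3^2-)/2 = 6.247 × 10^-4 mol
From the 1:3 ratio, n(Cr2O7^2-) in the aliquot = 1/3 × 6.247 × 10^-4 = 2.082 × 10^-4 mol
[Cr2O7^2-]_dilute = 2.082 × 10^-4 / 0.02510 = 0.008296 mol/L
[Cr2O7^2-]_original = 0.008296 × 500.0/10.23 = 0.4055 mol/L

0.4055 mol/L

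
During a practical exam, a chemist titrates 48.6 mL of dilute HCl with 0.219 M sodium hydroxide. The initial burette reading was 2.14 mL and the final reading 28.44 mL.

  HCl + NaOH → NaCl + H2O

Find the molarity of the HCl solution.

0.119 M

n(NaOH) = 0.0263 L × 0.219 mol/L = 5.76 × 10^-3 mol
n(HCl) = 5.76 × 10^-3 mol (1:1 mole ratio)
[HCl] = 5.76 × 10^-3 mol / 0.0486 L = 0.119 mol/L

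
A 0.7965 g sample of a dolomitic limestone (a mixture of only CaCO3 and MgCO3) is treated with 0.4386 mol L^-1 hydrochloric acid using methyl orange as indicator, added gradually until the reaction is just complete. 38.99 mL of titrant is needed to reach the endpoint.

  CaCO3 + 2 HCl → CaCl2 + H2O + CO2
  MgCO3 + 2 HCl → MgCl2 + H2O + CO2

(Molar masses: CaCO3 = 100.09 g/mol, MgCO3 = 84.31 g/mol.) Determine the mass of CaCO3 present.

n(HCl) = 0.03899 × 0.4386 = 0.01710 mol
Let x = n(CaCO3), y = n(MgCO3).
Titrant: 2x + 2y = 0.01710;  mass: 100.09x + 84.31y = 0.7965
Solving, x = 4.791 × 10^-3 mol, y = 3.759 × 10^-3 mol
mass of CaCO3 = 4.791 × 10^-3 × 100.09 = 0.4796 g

0.4796 g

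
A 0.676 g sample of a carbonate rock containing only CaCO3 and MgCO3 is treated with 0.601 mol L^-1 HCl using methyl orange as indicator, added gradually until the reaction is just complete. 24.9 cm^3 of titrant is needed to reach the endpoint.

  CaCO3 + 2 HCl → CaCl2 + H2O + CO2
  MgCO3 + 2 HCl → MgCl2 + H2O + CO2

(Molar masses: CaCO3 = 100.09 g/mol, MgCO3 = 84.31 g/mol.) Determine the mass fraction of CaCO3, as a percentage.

42.4 %

n(HCl) = 0.0249 × 0.601 = 0.0150 mol
Let x = n(CaCO3), y = n(MgCO3).
Titrant: 2x + 2y = 0.0150;  mass: 100.09x + 84.31y = 0.676
Solving, x = 2.86 × 10^-3 mol, y = 4.62 × 10^-3 mol
mass of CaCO3 = 2.86 × 10^-3 × 100.09 = 0.286 g
% CaCO3 = 0.286 / 0.676 × 100 = 42.4 %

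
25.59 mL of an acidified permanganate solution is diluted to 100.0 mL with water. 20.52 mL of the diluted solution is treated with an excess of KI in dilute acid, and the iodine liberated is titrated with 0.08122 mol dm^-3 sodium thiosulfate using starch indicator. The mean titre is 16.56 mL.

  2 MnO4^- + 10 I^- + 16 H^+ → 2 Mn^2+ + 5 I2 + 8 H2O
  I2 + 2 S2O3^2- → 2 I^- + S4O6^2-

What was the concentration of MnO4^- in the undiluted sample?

n(S2O3^2-) = 0.01656 × 0.08122 = 1.345 × 10^-3 mol
n(I2) = n(S2O3^2-)/2 = 6.725 × 10^-4 mol
From the 2:5 ratio, n(MnO4^-) in the aliquot = 2/5 × 6.725 × 10^-4 = 2.690 × 10^-4 mol
[MnO4^-]_dilute = 2.690 × 10^-4 / 0.02052 = 0.01311 mol/L
[MnO4^-]_original = 0.01311 × 100.0/25.59 = 0.05123 mol/L

0.05123 mol/L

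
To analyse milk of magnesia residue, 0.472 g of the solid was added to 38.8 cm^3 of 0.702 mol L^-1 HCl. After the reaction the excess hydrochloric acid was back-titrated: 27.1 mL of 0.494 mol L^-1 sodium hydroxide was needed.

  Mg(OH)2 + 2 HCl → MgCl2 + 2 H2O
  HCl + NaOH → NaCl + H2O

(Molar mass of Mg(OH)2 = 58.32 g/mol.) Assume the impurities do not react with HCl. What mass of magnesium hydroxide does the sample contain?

0.404 g

n(HCl) added = 0.0388 × 0.702 = 0.0272 mol
n(NaOH) used in back-titration = 0.0271 × 0.494 = 0.0134 mol
n(HCl) left over = 0.0134 mol (1:1 ratio)
n(HCl) consumed by analyte = 0.0272 − 0.0134 = 0.0139 mol
From the 1:2 ratio, n(Mg(OH)2) = 1/2 × 0.0139 = 6.93 × 10^-3 mol
mass of Mg(OH)2 = 6.93 × 10^-3 × 58.32 = 0.404 g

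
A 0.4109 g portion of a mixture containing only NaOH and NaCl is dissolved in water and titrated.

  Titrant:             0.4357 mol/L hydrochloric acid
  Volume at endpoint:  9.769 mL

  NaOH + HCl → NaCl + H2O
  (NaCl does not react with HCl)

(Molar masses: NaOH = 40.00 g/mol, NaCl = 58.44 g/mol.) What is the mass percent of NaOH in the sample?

n(HCl) = 0.009769 × 0.4357 = 4.256 × 10^-3 mol
Let x = n(NaOH), y = n(NaCl).
Titrant: 1x = 4.256 × 10^-3;  mass: 40.00x + 58.44y = 0.4109
Solving, x = 4.256 × 10^-3 mol, y = 4.118 × 10^-3 mol
mass of NaOH = 4.256 × 10^-3 × 40.00 = 0.1703 g
% NaOH = 0.1703 / 0.4109 × 100 = 41.43 %

41.43 %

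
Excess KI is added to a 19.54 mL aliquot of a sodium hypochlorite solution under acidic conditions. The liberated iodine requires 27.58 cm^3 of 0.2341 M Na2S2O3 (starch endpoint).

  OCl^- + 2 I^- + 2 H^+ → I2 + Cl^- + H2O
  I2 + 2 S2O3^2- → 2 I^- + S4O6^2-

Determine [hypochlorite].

0.1652 M

n(S2O3^2-) = 0.02758 × 0.2341 = 6.456 × 10^-3 mol
n(I2) = n(S2O3^2-)/2 = 3.228 × 10^-3 mol
n(OCl^-) in the aliquot = 3.228 × 10^-3 mol (1:1 ratio)
[OCl^-] = 3.228 × 10^-3 / 0.01954 = 0.1652 mol/L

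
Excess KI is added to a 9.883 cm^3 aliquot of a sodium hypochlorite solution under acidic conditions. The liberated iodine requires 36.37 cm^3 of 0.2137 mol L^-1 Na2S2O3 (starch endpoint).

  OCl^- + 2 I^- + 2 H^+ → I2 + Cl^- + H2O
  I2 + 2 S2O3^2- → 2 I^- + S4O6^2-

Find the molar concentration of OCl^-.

n(S2O3^2-) = 0.03637 × 0.2137 = 7.772 × 10^-3 mol
n(I2) = n(S2O3^2-)/2 = 3.886 × 10^-3 mol
n(OCl^-) in the aliquot = 3.886 × 10^-3 mol (1:1 ratio)
[OCl^-] = 3.886 × 10^-3 / 0.009883 = 0.3932 mol/L

0.3932 mol/L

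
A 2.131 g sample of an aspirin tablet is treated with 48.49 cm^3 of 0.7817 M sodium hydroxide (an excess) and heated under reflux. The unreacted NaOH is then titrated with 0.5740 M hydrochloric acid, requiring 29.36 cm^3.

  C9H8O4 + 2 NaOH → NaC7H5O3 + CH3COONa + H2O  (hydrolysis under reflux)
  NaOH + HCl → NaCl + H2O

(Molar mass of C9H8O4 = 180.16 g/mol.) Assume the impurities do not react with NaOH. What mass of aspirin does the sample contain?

1.896 g

n(NaOH) added = 0.04849 × 0.7817 = 0.03790 mol
n(HCl) used in back-titration = 0.02936 × 0.5740 = 0.01685 mol
n(NaOH) left over = 0.01685 mol (1:1 ratio)
n(NaOH) consumed by analyte = 0.03790 − 0.01685 = 0.02105 mol
From the 1:2 ratio, n(C9H8O4) = 1/2 × 0.02105 = 0.01053 mol
mass of C9H8O4 = 0.01053 × 180.16 = 1.896 g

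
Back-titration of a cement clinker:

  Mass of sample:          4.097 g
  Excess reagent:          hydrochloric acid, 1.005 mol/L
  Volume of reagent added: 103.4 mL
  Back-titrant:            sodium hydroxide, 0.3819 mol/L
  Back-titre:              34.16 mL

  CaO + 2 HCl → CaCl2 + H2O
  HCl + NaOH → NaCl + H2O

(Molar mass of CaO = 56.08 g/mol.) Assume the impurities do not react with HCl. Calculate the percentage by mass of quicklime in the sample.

n(HCl) added = 0.1034 × 1.005 = 0.1039 mol
n(NaOH) used in back-titration = 0.03416 × 0.3819 = 0.01305 mol
n(HCl) left over = 0.01305 mol (1:1 ratio)
n(HCl) consumed by analyte = 0.1039 − 0.01305 = 0.09087 mol
From the 1:2 ratio, n(CaO) = 1/2 × 0.09087 = 0.04544 mol
mass of CaO = 0.04544 × 56.08 = 2.548 g
% CaO = 2.548 / 4.097 × 100 = 62.19 %

62.19 %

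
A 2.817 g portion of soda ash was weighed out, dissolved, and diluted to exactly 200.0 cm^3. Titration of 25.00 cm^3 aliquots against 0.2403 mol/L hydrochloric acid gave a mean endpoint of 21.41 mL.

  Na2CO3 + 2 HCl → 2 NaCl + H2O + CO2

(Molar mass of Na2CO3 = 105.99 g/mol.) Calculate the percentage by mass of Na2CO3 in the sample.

n(HCl) per titration = 0.02141 × 0.2403 = 5.145 × 10^-3 mol
From the 1:2 ratio, n(Na2CO3) in each aliquot = 1/2 × 5.145 × 10^-3 = 2.572 × 10^-3 mol
n(Na2CO3) in the whole flask = 2.572 × 10^-3 × 200.0/25.00 = 0.02058 mol
mass of Na2CO3 = 0.02058 × 105.99 = 2.181 g
% Na2CO3 = 2.181 / 2.817 × 100 = 77.43 %

77.43 %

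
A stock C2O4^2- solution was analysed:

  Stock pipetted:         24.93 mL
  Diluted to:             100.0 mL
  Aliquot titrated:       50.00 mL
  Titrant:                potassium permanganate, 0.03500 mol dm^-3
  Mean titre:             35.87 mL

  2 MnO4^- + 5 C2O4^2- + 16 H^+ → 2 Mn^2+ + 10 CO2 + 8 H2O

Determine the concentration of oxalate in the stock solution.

0.2518 mol/L

n(KMnO4) = 0.03587 × 0.03500 = 1.255 × 10^-3 mol
From the 5:2 ratio, n(C2O4^2-) in the aliquot = 5/2 × 1.255 × 10^-3 = 3.139 × 10^-3 mol
[C2O4^2-]_dilute = 3.139 × 10^-3 / 0.05000 = 0.06277 mol/L
Dilution factor = 100.0 / 24.93 = 4.011
[C2O4^2-]_stock = 0.06277 × 4.011 = 0.2518 mol/L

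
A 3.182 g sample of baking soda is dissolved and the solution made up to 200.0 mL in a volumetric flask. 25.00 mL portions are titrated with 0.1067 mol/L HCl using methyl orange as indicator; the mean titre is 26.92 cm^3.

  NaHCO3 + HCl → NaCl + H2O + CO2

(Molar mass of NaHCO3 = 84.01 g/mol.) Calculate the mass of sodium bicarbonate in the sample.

1.930 g

n(HCl) per titration = 0.02692 × 0.1067 = 2.872 × 10^-3 mol
n(NaHCO3) in each aliquot = 2.872 × 10^-3 mol (1:1 ratio)
n(NaHCO3) in the whole flask = 2.872 × 10^-3 × 200.0/25.00 = 0.02298 mol
mass of NaHCO3 = 0.02298 × 84.01 = 1.930 g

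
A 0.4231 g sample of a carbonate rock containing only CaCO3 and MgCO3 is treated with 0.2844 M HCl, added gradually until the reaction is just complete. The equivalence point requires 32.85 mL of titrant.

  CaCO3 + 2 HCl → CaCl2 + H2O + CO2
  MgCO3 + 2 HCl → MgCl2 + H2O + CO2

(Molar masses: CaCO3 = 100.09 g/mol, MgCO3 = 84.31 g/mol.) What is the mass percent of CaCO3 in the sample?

43.87 %

n(HCl) = 0.03285 × 0.2844 = 9.343 × 10^-3 mol
Let x = n(CaCO3), y = n(MgCO3).
Titrant: 2x + 2y = 9.343 × 10^-3;  mass: 100.09x + 84.31y = 0.4231
Solving, x = 1.855 × 10^-3 mol, y = 2.817 × 10^-3 mol
mass of CaCO3 = 1.855 × 10^-3 × 100.09 = 0.1856 g
% CaCO3 = 0.1856 / 0.4231 × 100 = 43.87 %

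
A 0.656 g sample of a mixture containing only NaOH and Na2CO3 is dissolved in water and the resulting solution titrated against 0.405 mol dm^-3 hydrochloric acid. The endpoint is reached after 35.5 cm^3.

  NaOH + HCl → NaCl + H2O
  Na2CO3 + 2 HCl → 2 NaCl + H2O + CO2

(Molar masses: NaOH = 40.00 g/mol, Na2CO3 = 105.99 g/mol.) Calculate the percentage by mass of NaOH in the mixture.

49.7 %

n(HCl) = 0.0355 × 0.405 = 0.0144 mol
Let x = n(NaOH), y = n(Na2CO3).
Titrant: 1x + 2y = 0.0144;  mass: 40.00x + 105.99y = 0.656
Solving, x = 8.15 × 10^-3 mol, y = 3.11 × 10^-3 mol
mass of NaOH = 8.15 × 10^-3 × 40.00 = 0.326 g
% NaOH = 0.326 / 0.656 × 100 = 49.7 %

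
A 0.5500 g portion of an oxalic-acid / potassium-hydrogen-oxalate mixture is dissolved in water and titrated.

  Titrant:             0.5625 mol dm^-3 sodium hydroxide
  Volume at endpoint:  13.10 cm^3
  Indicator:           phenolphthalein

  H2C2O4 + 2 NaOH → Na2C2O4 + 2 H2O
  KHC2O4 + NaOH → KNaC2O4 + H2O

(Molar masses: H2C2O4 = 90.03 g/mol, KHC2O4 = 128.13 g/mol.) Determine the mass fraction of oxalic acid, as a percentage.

38.81 %

n(NaOH) = 0.01310 × 0.5625 = 7.369 × 10^-3 mol
Let x = n(H2C2O4), y = n(KHC2O4).
Titrant: 2x + 1y = 7.369 × 10^-3;  mass: 90.03x + 128.13y = 0.5500
Solving, x = 2.371 × 10^-3 mol, y = 2.626 × 10^-3 mol
mass of H2C2O4 = 2.371 × 10^-3 × 90.03 = 0.2135 g
% H2C2O4 = 0.2135 / 0.5500 × 100 = 38.81 %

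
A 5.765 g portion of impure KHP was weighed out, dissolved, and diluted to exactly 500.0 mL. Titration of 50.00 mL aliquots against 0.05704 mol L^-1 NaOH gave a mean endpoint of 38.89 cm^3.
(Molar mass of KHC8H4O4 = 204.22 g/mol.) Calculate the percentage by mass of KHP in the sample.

78.58 %

KHC8H4O4 + NaOH → KNaC8H4O4 + H2O
n(NaOH) per titration = 0.03889 × 0.05704 = 2.218 × 10^-3 mol
n(KHC8H4O4) in each aliquot = 2.218 × 10^-3 mol (1:1 ratio)
n(KHC8H4O4) in the whole flask = 2.218 × 10^-3 × 500.0/50.00 = 0.02218 mol
mass of KHC8H4O4 = 0.02218 × 204.22 = 4.530 g
% KHC8H4O4 = 4.530 / 5.765 × 100 = 78.58 %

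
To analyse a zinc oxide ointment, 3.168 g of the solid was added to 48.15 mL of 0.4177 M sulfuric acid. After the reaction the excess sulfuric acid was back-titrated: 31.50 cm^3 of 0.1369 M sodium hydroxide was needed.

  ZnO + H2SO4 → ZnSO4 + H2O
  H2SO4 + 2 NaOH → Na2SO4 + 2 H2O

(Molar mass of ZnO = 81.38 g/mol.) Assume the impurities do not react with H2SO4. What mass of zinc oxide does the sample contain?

n(H2SO4) added = 0.04815 × 0.4177 = 0.02011 mol
n(NaOH) used in back-titration = 0.03150 × 0.1369 = 4.312 × 10^-3 mol
From the 1:2 ratio, n(H2SO4) left over = 1/2 × 4.312 × 10^-3 = 2.156 × 10^-3 mol
n(H2SO4) consumed by analyte = 0.02011 − 2.156 × 10^-3 = 0.01796 mol
n(ZnO) = 0.01796 mol (1:1 ratio)
mass of ZnO = 0.01796 × 81.38 = 1.461 g

1.461 g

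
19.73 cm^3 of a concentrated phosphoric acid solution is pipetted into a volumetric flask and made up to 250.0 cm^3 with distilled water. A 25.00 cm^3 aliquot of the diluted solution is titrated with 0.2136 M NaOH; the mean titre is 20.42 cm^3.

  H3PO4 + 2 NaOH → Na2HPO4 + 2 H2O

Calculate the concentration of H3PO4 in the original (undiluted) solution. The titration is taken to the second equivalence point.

1.105 M

n(NaOH) = 0.02042 × 0.2136 = 4.362 × 10^-3 mol
From the 1:2 ratio, n(H3PO4) in the aliquot = 1/2 × 4.362 × 10^-3 = 2.181 × 10^-3 mol
[H3PO4]_dilute = 2.181 × 10^-3 / 0.02500 = 0.08723 mol/L
Dilution factor = 250.0 / 19.73 = 12.67
[H3PO4]_stock = 0.08723 × 12.67 = 1.105 mol/L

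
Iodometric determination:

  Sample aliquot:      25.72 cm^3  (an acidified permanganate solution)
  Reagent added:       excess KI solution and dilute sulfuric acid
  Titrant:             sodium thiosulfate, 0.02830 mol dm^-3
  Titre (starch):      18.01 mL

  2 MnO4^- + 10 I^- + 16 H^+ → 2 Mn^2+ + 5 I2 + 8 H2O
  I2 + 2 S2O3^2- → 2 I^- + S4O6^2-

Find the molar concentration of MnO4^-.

n(S2O3^2-) = 0.01801 × 0.02830 = 5.097 × 10^-4 mol
n(I2) = n(S2O3^2-)/2 = 2.548 × 10^-4 mol
From the 2:5 ratio, n(MnO4^-) in the aliquot = 2/5 × 2.548 × 10^-4 = 1.019 × 10^-4 mol
[MnO4^-] = 1.019 × 10^-4 / 0.02572 = 0.003963 mol/L

0.003963 mol/L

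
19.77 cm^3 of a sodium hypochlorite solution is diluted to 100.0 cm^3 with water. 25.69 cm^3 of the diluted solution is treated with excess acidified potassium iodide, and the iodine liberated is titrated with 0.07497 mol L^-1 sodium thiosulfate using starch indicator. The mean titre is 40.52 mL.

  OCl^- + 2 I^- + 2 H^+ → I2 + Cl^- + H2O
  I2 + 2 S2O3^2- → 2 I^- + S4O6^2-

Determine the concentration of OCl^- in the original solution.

0.2991 mol/L

n(S2O3^2-) = 0.04052 × 0.07497 = 3.038 × 10^-3 mol
n(I2) = n(S2O3^2-)/2 = 1.519 × 10^-3 mol
n(OCl^-) in the aliquot = 1.519 × 10^-3 mol (1:1 ratio)
[OCl^-]_dilute = 1.519 × 10^-3 / 0.02569 = 0.05912 mol/L
[OCl^-]_original = 0.05912 × 100.0/19.77 = 0.2991 mol/L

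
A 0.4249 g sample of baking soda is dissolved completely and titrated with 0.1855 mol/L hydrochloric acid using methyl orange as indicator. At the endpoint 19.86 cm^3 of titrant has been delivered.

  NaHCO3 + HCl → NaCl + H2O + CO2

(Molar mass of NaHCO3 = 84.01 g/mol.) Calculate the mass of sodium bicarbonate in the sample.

n(HCl) = 0.01986 L × 0.1855 mol/L = 3.684 × 10^-3 mol
n(NaHCO3) = 3.684 × 10^-3 mol (1:1 ratio)
mass of NaHCO3 = 3.684 × 10^-3 × 84.01 g/mol = 0.3095 g

0.3095 g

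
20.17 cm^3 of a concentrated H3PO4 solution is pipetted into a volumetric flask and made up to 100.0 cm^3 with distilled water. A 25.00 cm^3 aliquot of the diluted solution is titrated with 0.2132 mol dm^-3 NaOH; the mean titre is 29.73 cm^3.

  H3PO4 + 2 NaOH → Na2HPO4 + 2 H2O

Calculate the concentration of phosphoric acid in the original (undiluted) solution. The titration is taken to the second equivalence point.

n(NaOH) = 0.02973 × 0.2132 = 6.338 × 10^-3 mol
From the 1:2 ratio, n(H3PO4) in the aliquot = 1/2 × 6.338 × 10^-3 = 3.169 × 10^-3 mol
[H3PO4]_dilute = 3.169 × 10^-3 / 0.02500 = 0.1268 mol/L
Dilution factor = 100.0 / 20.17 = 4.958
[H3PO4]_stock = 0.1268 × 4.958 = 0.6285 mol/L

0.6285 mol/L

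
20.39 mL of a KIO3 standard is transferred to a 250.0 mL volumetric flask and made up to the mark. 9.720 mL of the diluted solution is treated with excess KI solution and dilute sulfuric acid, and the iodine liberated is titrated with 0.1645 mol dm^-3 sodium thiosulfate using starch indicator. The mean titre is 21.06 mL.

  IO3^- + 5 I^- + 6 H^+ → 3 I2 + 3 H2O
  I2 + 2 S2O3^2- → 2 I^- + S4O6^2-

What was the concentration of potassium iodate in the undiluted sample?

n(S2O3^2-) = 0.02106 × 0.1645 = 3.464 × 10^-3 mol
n(I2) = n(S2O3^2-)/2 = 1.732 × 10^-3 mol
From the 1:3 ratio, n(IO3^-) in the aliquot = 1/3 × 1.732 × 10^-3 = 5.774 × 10^-4 mol
[IO3^-]_dilute = 5.774 × 10^-4 / 0.009720 = 0.05940 mol/L
[IO3^-]_original = 0.05940 × 250.0/20.39 = 0.7283 mol/L

0.7283 mol/L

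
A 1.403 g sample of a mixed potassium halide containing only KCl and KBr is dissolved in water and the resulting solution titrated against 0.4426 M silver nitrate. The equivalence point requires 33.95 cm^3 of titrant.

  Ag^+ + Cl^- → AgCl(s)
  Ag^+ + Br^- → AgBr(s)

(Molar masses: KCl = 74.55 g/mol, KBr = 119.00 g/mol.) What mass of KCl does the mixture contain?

0.6459 g

n(AgNO3) = 0.03395 × 0.4426 = 0.01503 mol
Let x = n(KCl), y = n(KBr).
Titrant: 1x + 1y = 0.01503;  mass: 74.55x + 119.00y = 1.403
Solving, x = 8.664 × 10^-3 mol, y = 6.362 × 10^-3 mol
mass of KCl = 8.664 × 10^-3 × 74.55 = 0.6459 g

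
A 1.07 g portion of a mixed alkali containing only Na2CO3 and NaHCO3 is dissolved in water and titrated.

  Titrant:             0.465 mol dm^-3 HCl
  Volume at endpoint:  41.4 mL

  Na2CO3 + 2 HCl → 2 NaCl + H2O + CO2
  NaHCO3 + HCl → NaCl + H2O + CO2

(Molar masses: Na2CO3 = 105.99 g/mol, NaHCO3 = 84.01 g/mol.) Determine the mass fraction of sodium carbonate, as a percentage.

n(HCl) = 0.0414 × 0.465 = 0.0193 mol
Let x = n(Na2CO3), y = n(NaHCO3).
Titrant: 2x + 1y = 0.0193;  mass: 105.99x + 84.01y = 1.07
Solving, x = 8.82 × 10^-3 mol, y = 1.61 × 10^-3 mol
mass of Na2CO3 = 8.82 × 10^-3 × 105.99 = 0.935 g
% Na2CO3 = 0.935 / 1.07 × 100 = 87.4 %

87.4 %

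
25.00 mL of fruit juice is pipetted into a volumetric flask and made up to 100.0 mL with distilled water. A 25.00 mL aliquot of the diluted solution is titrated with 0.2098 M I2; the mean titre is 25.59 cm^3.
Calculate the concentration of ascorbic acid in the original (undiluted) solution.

C6H8O6 + I2 → C6H6O6 + 2 HI
n(I2) = 0.02559 × 0.2098 = 5.369 × 10^-3 mol
n(C6H8O6) in the aliquot = 5.369 × 10^-3 mol (1:1 ratio)
[C6H8O6]_dilute = 5.369 × 10^-3 / 0.02500 = 0.2148 mol/L
Dilution factor = 100.0 / 25.00 = 4.000
[C6H8O6]_stock = 0.2148 × 4.000 = 0.8590 mol/L

0.8590 M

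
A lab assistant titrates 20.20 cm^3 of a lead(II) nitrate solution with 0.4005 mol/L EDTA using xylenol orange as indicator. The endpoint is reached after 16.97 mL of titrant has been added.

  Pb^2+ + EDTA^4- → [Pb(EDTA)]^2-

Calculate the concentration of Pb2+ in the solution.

0.3365 mol/L

n(EDTA) = 0.01697 L × 0.4005 mol/L = 6.796 × 10^-3 mol
n(Pb2+) = 6.796 × 10^-3 mol (1:1 mole ratio)
[Pb2+] = 6.796 × 10^-3 mol / 0.02020 L = 0.3365 mol/L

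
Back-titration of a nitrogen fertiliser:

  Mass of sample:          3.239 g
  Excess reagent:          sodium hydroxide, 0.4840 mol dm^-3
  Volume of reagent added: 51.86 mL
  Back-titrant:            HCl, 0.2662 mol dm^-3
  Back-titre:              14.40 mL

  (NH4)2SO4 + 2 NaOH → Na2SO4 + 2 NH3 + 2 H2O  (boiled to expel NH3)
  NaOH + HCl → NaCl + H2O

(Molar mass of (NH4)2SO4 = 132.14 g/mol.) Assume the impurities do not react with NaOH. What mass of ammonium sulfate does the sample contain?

1.405 g

n(NaOH) added = 0.05186 × 0.4840 = 0.02510 mol
n(HCl) used in back-titration = 0.01440 × 0.2662 = 3.833 × 10^-3 mol
n(NaOH) left over = 3.833 × 10^-3 mol (1:1 ratio)
n(NaOH) consumed by analyte = 0.02510 − 3.833 × 10^-3 = 0.02127 mol
From the 1:2 ratio, n((NH4)2SO4) = 1/2 × 0.02127 = 0.01063 mol
mass of (NH4)2SO4 = 0.01063 × 132.14 = 1.405 g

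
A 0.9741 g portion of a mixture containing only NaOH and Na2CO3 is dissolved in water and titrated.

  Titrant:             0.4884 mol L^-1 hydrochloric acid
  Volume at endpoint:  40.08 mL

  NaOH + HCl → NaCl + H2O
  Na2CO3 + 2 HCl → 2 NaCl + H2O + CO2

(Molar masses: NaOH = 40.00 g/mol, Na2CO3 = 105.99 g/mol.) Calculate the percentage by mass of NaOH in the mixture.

n(HCl) = 0.04008 × 0.4884 = 0.01958 mol
Let x = n(NaOH), y = n(Na2CO3).
Titrant: 1x + 2y = 0.01958;  mass: 40.00x + 105.99y = 0.9741
Solving, x = 4.870 × 10^-3 mol, y = 7.353 × 10^-3 mol
mass of NaOH = 4.870 × 10^-3 × 40.00 = 0.1948 g
% NaOH = 0.1948 / 0.9741 × 100 = 20.00 %

20.00 %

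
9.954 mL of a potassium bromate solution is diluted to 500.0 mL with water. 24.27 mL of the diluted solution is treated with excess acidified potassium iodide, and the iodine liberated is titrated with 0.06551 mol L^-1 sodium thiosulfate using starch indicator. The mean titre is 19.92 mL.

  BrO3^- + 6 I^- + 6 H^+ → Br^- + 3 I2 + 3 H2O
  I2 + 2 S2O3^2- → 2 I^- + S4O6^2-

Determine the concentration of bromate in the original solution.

0.4501 mol/L

n(S2O3^2-) = 0.01992 × 0.06551 = 1.305 × 10^-3 mol
n(I2) = n(S2O3^2-)/2 = 6.525 × 10^-4 mol
From the 1:3 ratio, n(BrO3^-) in the aliquot = 1/3 × 6.525 × 10^-4 = 2.175 × 10^-4 mol
[BrO3^-]_dilute = 2.175 × 10^-4 / 0.02427 = 0.008961 mol/L
[BrO3^-]_original = 0.008961 × 500.0/9.954 = 0.4501 mol/L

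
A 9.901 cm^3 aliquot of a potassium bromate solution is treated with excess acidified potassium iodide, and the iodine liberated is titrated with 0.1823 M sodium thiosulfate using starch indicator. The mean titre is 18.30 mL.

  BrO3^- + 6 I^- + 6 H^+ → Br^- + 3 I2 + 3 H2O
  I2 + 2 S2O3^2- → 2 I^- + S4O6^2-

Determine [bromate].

n(S2O3^2-) = 0.01830 × 0.1823 = 3.336 × 10^-3 mol
n(I2) = n(S2O3^2-)/2 = 1.668 × 10^-3 mol
From the 1:3 ratio, n(BrO3^-) in the aliquot = 1/3 × 1.668 × 10^-3 = 5.560 × 10^-4 mol
[BrO3^-] = 5.560 × 10^-4 / 0.009901 = 0.05616 mol/L

0.05616 M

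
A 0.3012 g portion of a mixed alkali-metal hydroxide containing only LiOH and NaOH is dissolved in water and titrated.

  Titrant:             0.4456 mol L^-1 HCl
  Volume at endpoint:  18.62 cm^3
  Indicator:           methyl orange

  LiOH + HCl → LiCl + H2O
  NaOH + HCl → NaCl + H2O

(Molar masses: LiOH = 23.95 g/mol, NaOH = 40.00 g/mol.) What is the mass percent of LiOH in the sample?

15.20 %

n(HCl) = 0.01862 × 0.4456 = 8.297 × 10^-3 mol
Let x = n(LiOH), y = n(NaOH).
Titrant: 1x + 1y = 8.297 × 10^-3;  mass: 23.95x + 40.00y = 0.3012
Solving, x = 1.912 × 10^-3 mol, y = 6.385 × 10^-3 mol
mass of LiOH = 1.912 × 10^-3 × 23.95 = 0.04579 g
% LiOH = 0.04579 / 0.3012 × 100 = 15.20 %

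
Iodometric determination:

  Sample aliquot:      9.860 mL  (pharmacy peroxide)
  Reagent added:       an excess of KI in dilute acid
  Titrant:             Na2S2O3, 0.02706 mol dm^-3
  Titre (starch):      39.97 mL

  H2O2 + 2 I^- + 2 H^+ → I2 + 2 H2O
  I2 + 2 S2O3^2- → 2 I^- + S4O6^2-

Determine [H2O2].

n(S2O3^2-) = 0.03997 × 0.02706 = 1.082 × 10^-3 mol
n(I2) = n(S2O3^2-)/2 = 5.408 × 10^-4 mol
n(H2O2) in the aliquot = 5.408 × 10^-4 mol (1:1 ratio)
[H2O2] = 5.408 × 10^-4 / 0.009860 = 0.05485 mol/L

0.05485 mol/L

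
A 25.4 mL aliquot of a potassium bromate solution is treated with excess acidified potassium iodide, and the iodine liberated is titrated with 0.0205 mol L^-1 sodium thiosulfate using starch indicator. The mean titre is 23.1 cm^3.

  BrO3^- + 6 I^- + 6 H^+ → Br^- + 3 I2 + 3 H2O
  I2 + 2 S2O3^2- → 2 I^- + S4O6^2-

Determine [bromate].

n(S2O3^2-) = 0.0231 × 0.0205 = 4.74 × 10^-4 mol
n(I2) = n(S2O3^2-)/2 = 2.37 × 10^-4 mol
From the 1:3 ratio, n(BrO3^-) in the aliquot = 1/3 × 2.37 × 10^-4 = 7.89 × 10^-5 mol
[BrO3^-] = 7.89 × 10^-5 / 0.0254 = 0.00311 mol/L

0.00311 mol/L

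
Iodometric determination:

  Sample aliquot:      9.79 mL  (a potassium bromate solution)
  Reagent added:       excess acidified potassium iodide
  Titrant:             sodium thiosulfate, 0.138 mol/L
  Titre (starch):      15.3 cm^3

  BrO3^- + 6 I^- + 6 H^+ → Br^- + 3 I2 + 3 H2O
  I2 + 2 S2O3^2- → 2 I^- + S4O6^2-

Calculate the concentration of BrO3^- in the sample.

0.0359 mol/L

n(S2O3^2-) = 0.0153 × 0.138 = 2.11 × 10^-3 mol
n(I2) = n(S2O3^2-)/2 = 1.06 × 10^-3 mol
From the 1:3 ratio, n(BrO3^-) in the aliquot = 1/3 × 1.06 × 10^-3 = 3.52 × 10^-4 mol
[BrO3^-] = 3.52 × 10^-4 / 0.00979 = 0.0359 mol/L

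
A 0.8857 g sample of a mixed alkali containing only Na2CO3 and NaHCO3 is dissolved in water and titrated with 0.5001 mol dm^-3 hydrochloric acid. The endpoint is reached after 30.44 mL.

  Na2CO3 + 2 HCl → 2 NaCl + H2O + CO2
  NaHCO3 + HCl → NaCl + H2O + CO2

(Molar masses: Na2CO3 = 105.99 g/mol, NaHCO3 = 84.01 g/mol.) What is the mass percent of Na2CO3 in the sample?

75.85 %

n(HCl) = 0.03044 × 0.5001 = 0.01522 mol
Let x = n(Na2CO3), y = n(NaHCO3).
Titrant: 2x + 1y = 0.01522;  mass: 105.99x + 84.01y = 0.8857
Solving, x = 6.339 × 10^-3 mol, y = 2.546 × 10^-3 mol
mass of Na2CO3 = 6.339 × 10^-3 × 105.99 = 0.6718 g
% Na2CO3 = 0.6718 / 0.8857 × 100 = 75.85 %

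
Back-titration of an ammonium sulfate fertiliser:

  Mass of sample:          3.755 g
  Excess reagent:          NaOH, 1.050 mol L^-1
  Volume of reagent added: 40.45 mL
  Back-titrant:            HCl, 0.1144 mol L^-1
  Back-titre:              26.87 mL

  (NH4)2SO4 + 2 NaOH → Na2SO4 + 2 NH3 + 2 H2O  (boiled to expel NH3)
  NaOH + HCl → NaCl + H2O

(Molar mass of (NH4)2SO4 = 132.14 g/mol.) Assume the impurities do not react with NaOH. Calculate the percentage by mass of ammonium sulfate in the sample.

n(NaOH) added = 0.04045 × 1.050 = 0.04247 mol
n(HCl) used in back-titration = 0.02687 × 0.1144 = 3.074 × 10^-3 mol
n(NaOH) left over = 3.074 × 10^-3 mol (1:1 ratio)
n(NaOH) consumed by analyte = 0.04247 − 3.074 × 10^-3 = 0.03940 mol
From the 1:2 ratio, n((NH4)2SO4) = 1/2 × 0.03940 = 0.01970 mol
mass of (NH4)2SO4 = 0.01970 × 132.14 = 2.603 g
% (NH4)2SO4 = 2.603 / 3.755 × 100 = 69.32 %

69.32 %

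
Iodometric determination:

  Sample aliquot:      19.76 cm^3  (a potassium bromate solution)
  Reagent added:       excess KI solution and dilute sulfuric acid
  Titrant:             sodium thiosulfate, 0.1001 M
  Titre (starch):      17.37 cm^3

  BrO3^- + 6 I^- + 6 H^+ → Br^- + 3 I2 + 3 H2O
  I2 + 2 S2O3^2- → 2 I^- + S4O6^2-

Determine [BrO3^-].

n(S2O3^2-) = 0.01737 × 0.1001 = 1.739 × 10^-3 mol
n(I2) = n(S2O3^2-)/2 = 8.694 × 10^-4 mol
From the 1:3 ratio, n(BrO3^-) in the aliquot = 1/3 × 8.694 × 10^-4 = 2.898 × 10^-4 mol
[BrO3^-] = 2.898 × 10^-4 / 0.01976 = 0.01467 mol/L

0.01467 M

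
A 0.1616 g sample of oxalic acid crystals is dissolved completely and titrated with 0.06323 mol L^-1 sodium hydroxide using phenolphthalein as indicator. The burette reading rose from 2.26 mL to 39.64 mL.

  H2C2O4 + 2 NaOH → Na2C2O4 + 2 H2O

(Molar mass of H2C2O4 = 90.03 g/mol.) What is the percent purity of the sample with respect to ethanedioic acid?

n(NaOH) = 0.03738 L × 0.06323 mol/L = 2.364 × 10^-3 mol
From the 1:2 ratio, n(H2C2O4) = 1/2 × 2.364 × 10^-3 = 1.182 × 10^-3 mol
mass of H2C2O4 = 1.182 × 10^-3 × 90.03 g/mol = 0.1064 g
% H2C2O4 = 0.1064 / 0.1616 × 100 = 65.84 %

65.84 %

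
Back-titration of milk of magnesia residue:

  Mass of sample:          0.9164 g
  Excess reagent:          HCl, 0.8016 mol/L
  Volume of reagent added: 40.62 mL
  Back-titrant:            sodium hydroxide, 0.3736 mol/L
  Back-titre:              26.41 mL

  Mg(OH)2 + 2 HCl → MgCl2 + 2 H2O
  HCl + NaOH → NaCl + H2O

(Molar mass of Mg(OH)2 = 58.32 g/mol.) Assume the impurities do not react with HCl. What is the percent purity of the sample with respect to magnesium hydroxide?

72.21 %

n(HCl) added = 0.04062 × 0.8016 = 0.03256 mol
n(NaOH) used in back-titration = 0.02641 × 0.3736 = 9.867 × 10^-3 mol
n(HCl) left over = 9.867 × 10^-3 mol (1:1 ratio)
n(HCl) consumed by analyte = 0.03256 − 9.867 × 10^-3 = 0.02269 mol
From the 1:2 ratio, n(Mg(OH)2) = 1/2 × 0.02269 = 0.01135 mol
mass of Mg(OH)2 = 0.01135 × 58.32 = 0.6618 g
% Mg(OH)2 = 0.6618 / 0.9164 × 100 = 72.21 %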